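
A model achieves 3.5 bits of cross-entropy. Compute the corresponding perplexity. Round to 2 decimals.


Perplexity formula: PP = 2^H
H = 3.5
PP = 2^3.5
Decompose: 2^3.5 = 2^3 * 2^0.5 = 2^3 * sqrt(2)
2^3 = 8, sqrt(2) ~ 1.4142136
PP ~ 8 * 1.4142136 = 11.3137088
Rounded to 2 decimals: 11.31

11.31


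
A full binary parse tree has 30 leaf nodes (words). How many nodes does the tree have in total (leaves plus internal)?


Leaf nodes (terminals): 30
Internal nodes = n - 1 = 30 - 1 = 29
Total = leaves + internal = 30 + 29 = 59

59


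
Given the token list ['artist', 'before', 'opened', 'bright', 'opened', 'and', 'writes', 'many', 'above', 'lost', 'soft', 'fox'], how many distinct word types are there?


Listing all tokens and tracking unique types:
  Token 1: 'artist' -> NEW (unique so far: 1)
  Token 2: 'before' -> NEW (unique so far: 2)
  Token 3: 'opened' -> NEW (unique so far: 3)
  Token 4: 'bright' -> NEW (unique so far: 4)
  Token 5: 'opened' -> duplicate (unique so far: 4)
  Token 6: 'and' -> NEW (unique so far: 5)
  Token 7: 'writes' -> NEW (unique so far: 6)
  Token 8: 'many' -> NEW (unique so far: 7)
  Token 9: 'above' -> NEW (unique so far: 8)
  Token 10: 'lost' -> NEW (unique so far: 9)
  Token 11: 'soft' -> NEW (unique so far: 10)
  Token 12: 'fox' -> NEW (unique so far: 11)
Unique types: ('above', 'and', 'artist', 'before', 'bright', 'fox', 'lost', 'many', 'opened', 'soft', 'writes')
Vocabulary size: 11

11


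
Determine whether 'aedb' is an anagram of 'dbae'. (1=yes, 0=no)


Sort characters of 'aedb': 'abde'
Sort characters of 'dbae': 'abde'
Sorted forms match -> they ARE anagrams
Result: 1

1


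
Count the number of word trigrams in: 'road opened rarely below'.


Word trigrams from [4] words:
  Trigram 1: (road opened rarely)
  Trigram 2: (opened rarely below)
Total word trigrams: 4 - 2 = 2

2


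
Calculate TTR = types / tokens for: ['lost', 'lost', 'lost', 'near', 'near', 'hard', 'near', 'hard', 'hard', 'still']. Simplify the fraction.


Tokens: 10
Unique types: ('hard', 'lost', 'near', 'still') = 4
TTR = 4/10
Simplify: divide both by 2 -> 2/5
TTR = 2/5

2/5


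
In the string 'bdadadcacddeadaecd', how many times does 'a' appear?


Scanning 'bdadadcacddeadaecd' for 'a':
  Position 2: 'a' -> MATCH (count: 1)
  Position 4: 'a' -> MATCH (count: 2)
  Position 7: 'a' -> MATCH (count: 3)
  Position 12: 'a' -> MATCH (count: 4)
  Position 14: 'a' -> MATCH (count: 5)
Total occurrences of 'a': 5

5


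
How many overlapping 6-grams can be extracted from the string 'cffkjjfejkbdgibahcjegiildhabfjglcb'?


String 'cffkjjfejkbdgibahcjegiildhabfjglcb' has length L = 34.
Number of overlapping n-grams = L - n + 1
Substituting: 34 - 6 + 1 = 29

29


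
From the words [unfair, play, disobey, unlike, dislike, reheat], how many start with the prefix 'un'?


Checking each word for prefix 'un':
  'unfair' -> YES, starts with 'un' (count: 1)
  'play' -> no (count: 1)
  'disobey' -> no (count: 1)
  'unlike' -> YES, starts with 'un' (count: 2)
  'dislike' -> no (count: 2)
  'reheat' -> no (count: 2)
Total with prefix 'un': 2

2


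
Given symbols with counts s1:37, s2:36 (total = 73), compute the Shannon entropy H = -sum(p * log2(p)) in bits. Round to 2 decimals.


Computing entropy H = -sum(p_i * log2(p_i)):
  s1: p = 37/73 = 0.5068, -p*log2(p) = 0.4969
  s2: p = 36/73 = 0.4932, -p*log2(p) = 0.5030
H = sum of terms = 0.9999
Rounded to 2 decimals: 1.00

1.00


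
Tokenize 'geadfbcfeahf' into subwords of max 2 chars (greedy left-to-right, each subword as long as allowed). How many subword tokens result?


'geadfbcfeahf' has 12 characters.
Chunking with max size 2:
  Chunk 1: 'ge' (positions 0-1)
  Chunk 2: 'ad' (positions 2-3)
  Chunk 3: 'fb' (positions 4-5)
  Chunk 4: 'cf' (positions 6-7)
  Chunk 5: 'ea' (positions 8-9)
  Chunk 6: 'hf' (positions 10-11)
Total chunks: ceil(12 / 2) = 6

6


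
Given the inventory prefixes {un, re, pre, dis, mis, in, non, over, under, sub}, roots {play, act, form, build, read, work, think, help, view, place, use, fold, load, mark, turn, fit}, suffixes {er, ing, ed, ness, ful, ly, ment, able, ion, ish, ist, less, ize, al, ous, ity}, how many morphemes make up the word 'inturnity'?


Segmenting 'inturnity' against the inventory:
  'in' -> prefix (morpheme 1)
  'turn' -> root (morpheme 2)
  'ity' -> suffix (morpheme 3)
Total morphemes: 3

3


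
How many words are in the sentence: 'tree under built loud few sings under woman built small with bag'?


Counting words by splitting on spaces:
  Word 1: 'tree'
  Word 2: 'under'
  Word 3: 'built'
  Word 4: 'loud'
  Word 5: 'few'
  Word 6: 'sings'
  Word 7: 'under'
  Word 8: 'woman'
  Word 9: 'built'
  Word 10: 'small'
  Word 11: 'with'
  Word 12: 'bag'
Total words: 12

12


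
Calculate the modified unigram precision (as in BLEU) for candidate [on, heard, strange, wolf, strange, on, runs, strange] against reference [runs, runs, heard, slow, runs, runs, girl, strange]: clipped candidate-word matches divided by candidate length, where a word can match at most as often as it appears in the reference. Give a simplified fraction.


Reference word counts: {'girl': 1, 'heard': 1, 'runs': 4, 'slow': 1, 'strange': 1}
Checking each candidate word (with clipping):
  'on' -> not in reference -> no match (matches: 0)
  'heard' -> in reference (ref count 1, used 1/1) -> match (matches: 1)
  'strange' -> in reference (ref count 1, used 1/1) -> match (matches: 2)
  'wolf' -> not in reference -> no match (matches: 2)
  'strange' -> ref count 1 already used up (1/1) -> clipped, no match (matches: 2)
  'on' -> not in reference -> no match (matches: 2)
  'runs' -> in reference (ref count 4, used 1/4) -> match (matches: 3)
  'strange' -> ref count 1 already used up (1/1) -> clipped, no match (matches: 3)
Clipped matches: 3, Candidate length: 8
Precision = 3/8

3/8


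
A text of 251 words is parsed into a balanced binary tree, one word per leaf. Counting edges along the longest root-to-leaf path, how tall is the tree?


In a balanced binary tree with n leaves the deepest leaf is ceil(log2(n)) edges below the root.
log2(251) = 7.9715
ceil(7.9715) = 8
height (edges) = 8

8


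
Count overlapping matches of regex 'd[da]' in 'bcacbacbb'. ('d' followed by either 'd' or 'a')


Pattern: d[da] means 'd' followed by either 'd' or 'a'.
Scanning 'bcacbacbb' position-by-position:
  Pos 0: window 'bc' -> no
  Pos 1: window 'ca' -> no
  Pos 2: window 'ac' -> no
  Pos 3: window 'cb' -> no
  Pos 4: window 'ba' -> no
  Pos 5: window 'ac' -> no
  Pos 6: window 'cb' -> no
  Pos 7: window 'bb' -> no
  Pos 8: window 'b' -> no
Total matches: 0

0


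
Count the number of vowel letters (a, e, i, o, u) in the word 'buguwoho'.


Scanning each character of 'buguwoho':
  Position 1: 'b' -> consonant (running count: 0)
  Position 2: 'u' -> vowel (running count: 1)
  Position 3: 'g' -> consonant (running count: 1)
  Position 4: 'u' -> vowel (running count: 2)
  Position 5: 'w' -> consonant (running count: 2)
  Position 6: 'o' -> vowel (running count: 3)
  Position 7: 'h' -> consonant (running count: 3)
  Position 8: 'o' -> vowel (running count: 4)
Total vowels: 4

4


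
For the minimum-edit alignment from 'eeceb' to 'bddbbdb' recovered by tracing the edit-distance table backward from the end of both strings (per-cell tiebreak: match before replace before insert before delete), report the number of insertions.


Edit distance = 6. Backtracking from cell (5, 7) with preference match > replace > insert > delete,
then listing the resulting alignment 'eeceb' -> 'bddbbdb' left to right:
  Step 1: insert 'b' [insertion #1]
  Step 2: insert 'd' [insertion #2]
  Step 3: replace e->d
  Step 4: replace e->b
  Step 5: replace c->b
  Step 6: replace e->d
  Step 7: keep 'b'
Total insertions: 2

2


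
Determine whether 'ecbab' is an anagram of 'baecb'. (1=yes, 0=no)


Sort characters of 'ecbab': 'abbce'
Sort characters of 'baecb': 'abbce'
Sorted forms match -> they ARE anagrams
Result: 1

1


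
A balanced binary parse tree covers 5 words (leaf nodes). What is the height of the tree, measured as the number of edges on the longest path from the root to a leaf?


In a balanced binary tree with n leaves the deepest leaf is ceil(log2(n)) edges below the root.
log2(5) = 2.3219
ceil(2.3219) = 3
height (edges) = 3

3


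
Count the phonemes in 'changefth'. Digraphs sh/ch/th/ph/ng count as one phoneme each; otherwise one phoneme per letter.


Parsing 'changefth' greedily, digraphs first:
  'ch' -> digraph (1 consonant phoneme) (phonemes so far: 1)
  'a' -> vowel phoneme (phonemes so far: 2)
  'ng' -> digraph (1 consonant phoneme) (phonemes so far: 3)
  'e' -> vowel phoneme (phonemes so far: 4)
  'f' -> consonant phoneme (phonemes so far: 5)
  'th' -> digraph (1 consonant phoneme) (phonemes so far: 6)
Total phonemes: 6

6


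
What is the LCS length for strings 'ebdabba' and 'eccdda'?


DP table for LCS of 'ebdabba' and 'eccdda':
       e  c  c  d  d  a
    0  0  0  0  0  0  0
  e 0  1  1  1  1  1  1
  b 0  1  1  1  1  1  1
  d 0  1  1  1  2  2  2
  a 0  1  1  1  2  2  3
  b 0  1  1  1  2  2  3
  b 0  1  1  1  2  2  3
  a 0  1  1  1  2  2  3
LCS: 'eda'
LCS length = 3

3


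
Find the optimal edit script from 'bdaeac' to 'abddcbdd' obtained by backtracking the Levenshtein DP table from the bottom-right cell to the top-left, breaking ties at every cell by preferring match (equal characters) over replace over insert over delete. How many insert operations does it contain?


Edit distance = 6. Backtracking from cell (6, 8) with preference match > replace > insert > delete,
then listing the resulting alignment 'bdaeac' -> 'abddcbdd' left to right:
  Step 1: insert 'a' [insertion #1]
  Step 2: keep 'b'
  Step 3: insert 'd' [insertion #2]
  Step 4: keep 'd'
  Step 5: replace a->c
  Step 6: replace e->b
  Step 7: replace a->d
  Step 8: replace c->d
Total insertions: 2

2


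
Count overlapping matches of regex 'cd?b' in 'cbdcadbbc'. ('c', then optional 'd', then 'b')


Pattern: cd?b means 'c', then optional 'd', then 'b'.
Scanning 'cbdcadbbc' position-by-position:
  Pos 0: window 'cbd' -> MATCH
  Pos 1: window 'bdc' -> no
  Pos 2: window 'dca' -> no
  Pos 3: window 'cad' -> no
  Pos 4: window 'adb' -> no
  Pos 5: window 'dbb' -> no
  Pos 6: window 'bbc' -> no
  Pos 7: window 'bc' -> no
  Pos 8: window 'c' -> no
Total matches: 1

1


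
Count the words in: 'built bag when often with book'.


Counting words by splitting on spaces:
  Word 1: 'built'
  Word 2: 'bag'
  Word 3: 'when'
  Word 4: 'often'
  Word 5: 'with'
  Word 6: 'book'
Total words: 6

6


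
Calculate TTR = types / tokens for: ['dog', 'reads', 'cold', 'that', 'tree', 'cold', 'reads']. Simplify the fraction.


Tokens: 7
Unique types: ('cold', 'dog', 'reads', 'that', 'tree') = 5
TTR = 5/7
Already in lowest terms.

5/7


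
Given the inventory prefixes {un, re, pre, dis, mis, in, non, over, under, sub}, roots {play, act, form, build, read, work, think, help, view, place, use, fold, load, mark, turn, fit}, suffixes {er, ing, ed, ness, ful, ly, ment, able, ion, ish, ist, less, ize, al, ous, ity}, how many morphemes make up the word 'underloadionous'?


Segmenting 'underloadionous' against the inventory:
  'under' -> prefix (morpheme 1)
  'load' -> root (morpheme 2)
  'ion' -> suffix (morpheme 3)
  'ous' -> suffix (morpheme 4)
Total morphemes: 4

4


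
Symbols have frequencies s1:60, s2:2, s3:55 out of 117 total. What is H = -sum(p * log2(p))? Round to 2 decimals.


Computing entropy H = -sum(p_i * log2(p_i)):
  s1: p = 60/117 = 0.5128, -p*log2(p) = 0.4941
  s2: p = 2/117 = 0.0171, -p*log2(p) = 0.1003
  s3: p = 55/117 = 0.4701, -p*log2(p) = 0.5119
H = sum of terms = 1.1063
Rounded to 2 decimals: 1.11

1.11


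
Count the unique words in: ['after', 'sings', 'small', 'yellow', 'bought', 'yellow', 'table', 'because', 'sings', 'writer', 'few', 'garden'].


Listing all tokens and tracking unique types:
  Token 1: 'after' -> NEW (unique so far: 1)
  Token 2: 'sings' -> NEW (unique so far: 2)
  Token 3: 'small' -> NEW (unique so far: 3)
  Token 4: 'yellow' -> NEW (unique so far: 4)
  Token 5: 'bought' -> NEW (unique so far: 5)
  Token 6: 'yellow' -> duplicate (unique so far: 5)
  Token 7: 'table' -> NEW (unique so far: 6)
  Token 8: 'because' -> NEW (unique so far: 7)
  Token 9: 'sings' -> duplicate (unique so far: 7)
  Token 10: 'writer' -> NEW (unique so far: 8)
  Token 11: 'few' -> NEW (unique so far: 9)
  Token 12: 'garden' -> NEW (unique so far: 10)
Unique types: ('after', 'because', 'bought', 'few', 'garden', 'sings', 'small', 'table', 'writer', 'yellow')
Vocabulary size: 10

10


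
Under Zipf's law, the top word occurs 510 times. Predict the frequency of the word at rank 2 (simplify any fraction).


Zipf's law: freq(rank) = f1 / rank
f1 = 510, rank = 2
freq = 510 / 2
= 255

255


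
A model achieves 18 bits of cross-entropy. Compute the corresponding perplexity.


Perplexity formula: PP = 2^H
H = 18
PP = 2^18
PP = 2^18 = 262144

262144


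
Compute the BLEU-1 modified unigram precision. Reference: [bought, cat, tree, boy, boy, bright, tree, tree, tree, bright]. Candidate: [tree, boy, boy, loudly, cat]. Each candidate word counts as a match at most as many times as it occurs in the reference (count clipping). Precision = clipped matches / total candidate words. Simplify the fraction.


Reference word counts: {'bought': 1, 'boy': 2, 'bright': 2, 'cat': 1, 'tree': 4}
Checking each candidate word (with clipping):
  'tree' -> in reference (ref count 4, used 1/4) -> match (matches: 1)
  'boy' -> in reference (ref count 2, used 1/2) -> match (matches: 2)
  'boy' -> in reference (ref count 2, used 2/2) -> match (matches: 3)
  'loudly' -> not in reference -> no match (matches: 3)
  'cat' -> in reference (ref count 1, used 1/1) -> match (matches: 4)
Clipped matches: 4, Candidate length: 5
Precision = 4/5

4/5


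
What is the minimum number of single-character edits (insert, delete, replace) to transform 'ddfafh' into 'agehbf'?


Building DP table for s1='ddfafh' (len 6) and s2='agehbf' (len 6):
       a  g  e  h  b  f
    0  1  2  3  4  5  6
  d 1  1  2  3  4  5  6
  d 2  2  2  3  4  5  6
  f 3  3  3  3  4  5  5
  a 4  3  4  4  4  5  6
  f 5  4  4  5  5  5  5
  h 6  5  5  5  5  6  6
Edit distance = dp[6][6] = 6

6


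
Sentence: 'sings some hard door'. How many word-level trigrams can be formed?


Word trigrams from [4] words:
  Trigram 1: (sings some hard)
  Trigram 2: (some hard door)
Total word trigrams: 4 - 2 = 2

2


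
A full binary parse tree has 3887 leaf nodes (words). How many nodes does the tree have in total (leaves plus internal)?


Leaf nodes (terminals): 3887
Internal nodes = n - 1 = 3887 - 1 = 3886
Total = leaves + internal = 3887 + 3886 = 7773

7773


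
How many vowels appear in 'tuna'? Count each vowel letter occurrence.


Scanning each character of 'tuna':
  Position 1: 't' -> consonant (running count: 0)
  Position 2: 'u' -> vowel (running count: 1)
  Position 3: 'n' -> consonant (running count: 1)
  Position 4: 'a' -> vowel (running count: 2)
Total vowels: 2

2


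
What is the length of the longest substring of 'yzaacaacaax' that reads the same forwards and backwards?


Scanning 'yzaacaacaax' for palindromic substrings.
Substring at positions 2-9: 'aacaacaa'.
Check: reverse('aacaacaa') = 'aacaacaa' -> palindrome confirmed.
Neighbouring characters ('z' / 'x') break symmetry, so it cannot extend further.
No longer palindromic substring exists; longest length = 8

8


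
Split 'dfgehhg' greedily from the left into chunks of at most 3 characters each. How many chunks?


'dfgehhg' has 7 characters.
Chunking with max size 3:
  Chunk 1: 'dfg' (positions 0-2)
  Chunk 2: 'ehh' (positions 3-5)
  Chunk 3: 'g' (positions 6-6)
Total chunks: ceil(7 / 3) = 3

3


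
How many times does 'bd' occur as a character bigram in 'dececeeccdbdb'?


Scanning 'dececeeccdbdb' for bigram 'bd':
  Position 0: 'de' -> no
  Position 1: 'ec' -> no
  Position 2: 'ce' -> no
  Position 3: 'ec' -> no
  Position 4: 'ce' -> no
  Position 5: 'ee' -> no
  Position 6: 'ec' -> no
  Position 7: 'cc' -> no
  Position 8: 'cd' -> no
  Position 9: 'db' -> no
  Position 10: 'bd' -> MATCH
  Position 11: 'db' -> no
Total matches: 1

1


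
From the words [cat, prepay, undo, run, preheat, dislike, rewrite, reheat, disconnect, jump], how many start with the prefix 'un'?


Checking each word for prefix 'un':
  'cat' -> no (count: 0)
  'prepay' -> no (count: 0)
  'undo' -> YES, starts with 'un' (count: 1)
  'run' -> no (count: 1)
  'preheat' -> no (count: 1)
  'dislike' -> no (count: 1)
  'rewrite' -> no (count: 1)
  'reheat' -> no (count: 1)
  'disconnect' -> no (count: 1)
  'jump' -> no (count: 1)
Total with prefix 'un': 1

1


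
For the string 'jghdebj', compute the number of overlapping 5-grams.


String 'jghdebj' has length L = 7.
Number of overlapping n-grams = L - n + 1
Substituting: 7 - 5 + 1 = 3

3


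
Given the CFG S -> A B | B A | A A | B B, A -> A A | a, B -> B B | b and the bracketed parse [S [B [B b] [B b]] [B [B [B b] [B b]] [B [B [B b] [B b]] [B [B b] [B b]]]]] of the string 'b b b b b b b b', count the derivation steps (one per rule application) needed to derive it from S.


Every bracketed nonterminal node [X ...] in the tree is produced by exactly one rule application.
Reading the tree off as a leftmost derivation:
  Step 1: S  =>  B B   (applied S -> B B)
  Step 2: B B  =>  B B B   (applied B -> B B)
  Step 3: B B B  =>  b B B   (applied B -> b)
  Step 4: b B B  =>  b b B   (applied B -> b)
  Step 5: b b B  =>  b b B B   (applied B -> B B)
  Step 6: b b B B  =>  b b B B B   (applied B -> B B)
  Step 7: b b B B B  =>  b b b B B   (applied B -> b)
  Step 8: b b b B B  =>  b b b b B   (applied B -> b)
  Step 9: b b b b B  =>  b b b b B B   (applied B -> B B)
  Step 10: b b b b B B  =>  b b b b B B B   (applied B -> B B)
  Step 11: b b b b B B B  =>  b b b b b B B   (applied B -> b)
  Step 12: b b b b b B B  =>  b b b b b b B   (applied B -> b)
  Step 13: b b b b b b B  =>  b b b b b b B B   (applied B -> B B)
  Step 14: b b b b b b B B  =>  b b b b b b b B   (applied B -> b)
  Step 15: b b b b b b b B  =>  b b b b b b b b   (applied B -> b)
Final yield: b b b b b b b b
Total rewrite steps: 15

15


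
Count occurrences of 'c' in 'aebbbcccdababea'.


Scanning 'aebbbcccdababea' for 'c':
  Position 5: 'c' -> MATCH (count: 1)
  Position 6: 'c' -> MATCH (count: 2)
  Position 7: 'c' -> MATCH (count: 3)
Total occurrences of 'c': 3

3


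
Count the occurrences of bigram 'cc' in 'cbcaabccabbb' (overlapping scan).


Scanning 'cbcaabccabbb' for bigram 'cc':
  Position 0: 'cb' -> no
  Position 1: 'bc' -> no
  Position 2: 'ca' -> no
  Position 3: 'aa' -> no
  Position 4: 'ab' -> no
  Position 5: 'bc' -> no
  Position 6: 'cc' -> MATCH
  Position 7: 'ca' -> no
  Position 8: 'ab' -> no
  Position 9: 'bb' -> no
  Position 10: 'bb' -> no
Total matches: 1

1


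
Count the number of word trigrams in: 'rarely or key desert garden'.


Word trigrams from [5] words:
  Trigram 1: (rarely or key)
  Trigram 2: (or key desert)
  Trigram 3: (key desert garden)
Total word trigrams: 5 - 2 = 3

3


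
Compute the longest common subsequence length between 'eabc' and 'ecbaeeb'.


DP table for LCS of 'eabc' and 'ecbaeeb':
       e  c  b  a  e  e  b
    0  0  0  0  0  0  0  0
  e 0  1  1  1  1  1  1  1
  a 0  1  1  1  2  2  2  2
  b 0  1  1  2  2  2  2  3
  c 0  1  2  2  2  2  2  3
LCS: 'eab'
LCS length = 3

3


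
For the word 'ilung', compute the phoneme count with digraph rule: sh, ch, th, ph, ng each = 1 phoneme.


Parsing 'ilung' greedily, digraphs first:
  'i' -> vowel phoneme (phonemes so far: 1)
  'l' -> consonant phoneme (phonemes so far: 2)
  'u' -> vowel phoneme (phonemes so far: 3)
  'ng' -> digraph (1 consonant phoneme) (phonemes so far: 4)
Total phonemes: 4

4


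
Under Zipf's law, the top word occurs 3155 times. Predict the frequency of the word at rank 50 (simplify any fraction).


Zipf's law: freq(rank) = f1 / rank
f1 = 3155, rank = 50
freq = 3155 / 50
GCD(3155, 50) = 5
Simplified: 631/10

631/10


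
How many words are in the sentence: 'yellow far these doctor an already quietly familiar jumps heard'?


Counting words by splitting on spaces:
  Word 1: 'yellow'
  Word 2: 'far'
  Word 3: 'these'
  Word 4: 'doctor'
  Word 5: 'an'
  Word 6: 'already'
  Word 7: 'quietly'
  Word 8: 'familiar'
  Word 9: 'jumps'
  Word 10: 'heard'
Total words: 10

10


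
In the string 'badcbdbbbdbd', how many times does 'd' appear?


Scanning 'badcbdbbbdbd' for 'd':
  Position 2: 'd' -> MATCH (count: 1)
  Position 5: 'd' -> MATCH (count: 2)
  Position 9: 'd' -> MATCH (count: 3)
  Position 11: 'd' -> MATCH (count: 4)
Total occurrences of 'd': 4

4


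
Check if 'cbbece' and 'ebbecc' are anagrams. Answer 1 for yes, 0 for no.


Sort characters of 'cbbece': 'bbccee'
Sort characters of 'ebbecc': 'bbccee'
Sorted forms match -> they ARE anagrams
Result: 1

1


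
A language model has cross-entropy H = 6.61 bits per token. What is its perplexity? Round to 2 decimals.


Perplexity formula: PP = 2^H
H = 6.61
PP = 2^6.61
Decompose: 2^6.61 = 2^6 * 2^0.61
2^6 = 64, 2^0.61 ~ 1.5262592
PP ~ 64 * 1.5262592 = 97.6805888
Rounded to 2 decimals: 97.68

97.68


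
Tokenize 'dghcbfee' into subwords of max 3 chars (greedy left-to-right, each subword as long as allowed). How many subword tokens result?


'dghcbfee' has 8 characters.
Chunking with max size 3:
  Chunk 1: 'dgh' (positions 0-2)
  Chunk 2: 'cbf' (positions 3-5)
  Chunk 3: 'ee' (positions 6-7)
Total chunks: ceil(8 / 3) = 3

3


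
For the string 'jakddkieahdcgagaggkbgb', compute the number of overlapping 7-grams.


String 'jakddkieahdcgagaggkbgb' has length L = 22.
Number of overlapping n-grams = L - n + 1
Substituting: 22 - 7 + 1 = 16

16


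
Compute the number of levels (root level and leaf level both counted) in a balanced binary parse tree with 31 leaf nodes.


In a balanced binary tree with n leaves the deepest leaf is ceil(log2(n)) edges below the root,
so counting node levels inclusive of root and leaves gives ceil(log2(n)) + 1 levels.
log2(31) = 4.9542
ceil(4.9542) = 5
levels = 5 + 1 = 6

6


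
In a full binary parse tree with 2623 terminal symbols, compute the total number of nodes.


Leaf nodes (terminals): 2623
Internal nodes = n - 1 = 2623 - 1 = 2622
Total = leaves + internal = 2623 + 2622 = 5245

5245


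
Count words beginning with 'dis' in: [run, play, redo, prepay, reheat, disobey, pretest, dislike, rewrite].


Checking each word for prefix 'dis':
  'run' -> no (count: 0)
  'play' -> no (count: 0)
  'redo' -> no (count: 0)
  'prepay' -> no (count: 0)
  'reheat' -> no (count: 0)
  'disobey' -> YES, starts with 'dis' (count: 1)
  'pretest' -> no (count: 1)
  'dislike' -> YES, starts with 'dis' (count: 2)
  'rewrite' -> no (count: 2)
Total with prefix 'dis': 2

2


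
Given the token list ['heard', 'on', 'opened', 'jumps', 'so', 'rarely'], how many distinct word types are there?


Listing all tokens and tracking unique types:
  Token 1: 'heard' -> NEW (unique so far: 1)
  Token 2: 'on' -> NEW (unique so far: 2)
  Token 3: 'opened' -> NEW (unique so far: 3)
  Token 4: 'jumps' -> NEW (unique so far: 4)
  Token 5: 'so' -> NEW (unique so far: 5)
  Token 6: 'rarely' -> NEW (unique so far: 6)
Unique types: ('heard', 'jumps', 'on', 'opened', 'rarely', 'so')
Vocabulary size: 6

6


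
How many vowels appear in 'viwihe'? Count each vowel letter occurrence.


Scanning each character of 'viwihe':
  Position 1: 'v' -> consonant (running count: 0)
  Position 2: 'i' -> vowel (running count: 1)
  Position 3: 'w' -> consonant (running count: 1)
  Position 4: 'i' -> vowel (running count: 2)
  Position 5: 'h' -> consonant (running count: 2)
  Position 6: 'e' -> vowel (running count: 3)
Total vowels: 3

3


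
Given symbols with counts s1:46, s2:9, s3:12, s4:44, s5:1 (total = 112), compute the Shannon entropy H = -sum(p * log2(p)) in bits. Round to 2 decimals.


Computing entropy H = -sum(p_i * log2(p_i)):
  s1: p = 46/112 = 0.4107, -p*log2(p) = 0.5273
  s2: p = 9/112 = 0.0804, -p*log2(p) = 0.2923
  s3: p = 12/112 = 0.1071, -p*log2(p) = 0.3453
  s4: p = 44/112 = 0.3929, -p*log2(p) = 0.5295
  s5: p = 1/112 = 0.0089, -p*log2(p) = 0.0608
H = sum of terms = 1.7552
Rounded to 2 decimals: 1.76

1.76


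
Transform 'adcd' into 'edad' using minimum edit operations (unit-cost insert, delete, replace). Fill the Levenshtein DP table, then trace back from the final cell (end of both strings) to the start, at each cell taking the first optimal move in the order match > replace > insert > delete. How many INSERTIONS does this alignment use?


Edit distance = 2. Backtracking from cell (4, 4) with preference match > replace > insert > delete,
then listing the resulting alignment 'adcd' -> 'edad' left to right:
  Step 1: replace a->e
  Step 2: keep 'd'
  Step 3: replace c->a
  Step 4: keep 'd'
Total insertions: 0

0


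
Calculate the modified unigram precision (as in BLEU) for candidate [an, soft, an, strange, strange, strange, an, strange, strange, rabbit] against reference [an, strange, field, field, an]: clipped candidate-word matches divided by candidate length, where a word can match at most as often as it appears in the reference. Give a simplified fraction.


Reference word counts: {'an': 2, 'field': 2, 'strange': 1}
Checking each candidate word (with clipping):
  'an' -> in reference (ref count 2, used 1/2) -> match (matches: 1)
  'soft' -> not in reference -> no match (matches: 1)
  'an' -> in reference (ref count 2, used 2/2) -> match (matches: 2)
  'strange' -> in reference (ref count 1, used 1/1) -> match (matches: 3)
  'strange' -> ref count 1 already used up (1/1) -> clipped, no match (matches: 3)
  'strange' -> ref count 1 already used up (1/1) -> clipped, no match (matches: 3)
  'an' -> ref count 2 already used up (2/2) -> clipped, no match (matches: 3)
  'strange' -> ref count 1 already used up (1/1) -> clipped, no match (matches: 3)
  'strange' -> ref count 1 already used up (1/1) -> clipped, no match (matches: 3)
  'rabbit' -> not in reference -> no match (matches: 3)
Clipped matches: 3, Candidate length: 10
Precision = 3/10

3/10


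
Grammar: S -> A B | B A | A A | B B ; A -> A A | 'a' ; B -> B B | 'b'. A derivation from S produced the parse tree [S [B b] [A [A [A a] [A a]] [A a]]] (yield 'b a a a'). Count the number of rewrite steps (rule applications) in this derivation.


Every bracketed nonterminal node [X ...] in the tree is produced by exactly one rule application.
Reading the tree off as a leftmost derivation:
  Step 1: S  =>  B A   (applied S -> B A)
  Step 2: B A  =>  b A   (applied B -> b)
  Step 3: b A  =>  b A A   (applied A -> A A)
  Step 4: b A A  =>  b A A A   (applied A -> A A)
  Step 5: b A A A  =>  b a A A   (applied A -> a)
  Step 6: b a A A  =>  b a a A   (applied A -> a)
  Step 7: b a a A  =>  b a a a   (applied A -> a)
Final yield: b a a a
Total rewrite steps: 7

7


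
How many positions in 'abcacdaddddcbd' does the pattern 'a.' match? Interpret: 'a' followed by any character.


Pattern: a. means 'a' followed by any character.
Scanning 'abcacdaddddcbd' position-by-position:
  Pos 0: window 'ab' -> MATCH
  Pos 1: window 'bc' -> no
  Pos 2: window 'ca' -> no
  Pos 3: window 'ac' -> MATCH
  Pos 4: window 'cd' -> no
  Pos 5: window 'da' -> no
  Pos 6: window 'ad' -> MATCH
  Pos 7: window 'dd' -> no
  Pos 8: window 'dd' -> no
  Pos 9: window 'dd' -> no
  Pos 10: window 'dc' -> no
  Pos 11: window 'cb' -> no
  Pos 12: window 'bd' -> no
  Pos 13: window 'd' -> no
Total matches: 3

3


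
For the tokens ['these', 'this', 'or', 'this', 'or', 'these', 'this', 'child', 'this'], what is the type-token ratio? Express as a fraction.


Tokens: 9
Unique types: ('child', 'or', 'these', 'this') = 4
TTR = 4/9
Already in lowest terms.

4/9


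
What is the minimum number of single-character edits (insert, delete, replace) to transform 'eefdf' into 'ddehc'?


Building DP table for s1='eefdf' (len 5) and s2='ddehc' (len 5):
       d  d  e  h  c
    0  1  2  3  4  5
  e 1  1  2  2  3  4
  e 2  2  2  2  3  4
  f 3  3  3  3  3  4
  d 4  3  3  4  4  4
  f 5  4  4  4  5  5
Edit distance = dp[5][5] = 5

5


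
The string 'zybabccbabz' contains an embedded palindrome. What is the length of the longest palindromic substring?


Scanning 'zybabccbabz' for palindromic substrings.
Substring at positions 2-9: 'babccbab'.
Check: reverse('babccbab') = 'babccbab' -> palindrome confirmed.
Neighbouring characters ('y' / 'z') break symmetry, so it cannot extend further.
No longer palindromic substring exists; longest length = 8

8


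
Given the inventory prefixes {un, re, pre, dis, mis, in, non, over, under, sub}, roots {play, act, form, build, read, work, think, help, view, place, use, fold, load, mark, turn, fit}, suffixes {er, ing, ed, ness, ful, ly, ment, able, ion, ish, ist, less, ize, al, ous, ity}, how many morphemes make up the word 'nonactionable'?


Segmenting 'nonactionable' against the inventory:
  'non' -> prefix (morpheme 1)
  'act' -> root (morpheme 2)
  'ion' -> suffix (morpheme 3)
  'able' -> suffix (morpheme 4)
Total morphemes: 4

4


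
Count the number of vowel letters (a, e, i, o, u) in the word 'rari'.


Scanning each character of 'rari':
  Position 1: 'r' -> consonant (running count: 0)
  Position 2: 'a' -> vowel (running count: 1)
  Position 3: 'r' -> consonant (running count: 1)
  Position 4: 'i' -> vowel (running count: 2)
Total vowels: 2

2


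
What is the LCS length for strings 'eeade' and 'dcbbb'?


DP table for LCS of 'eeade' and 'dcbbb':
       d  c  b  b  b
    0  0  0  0  0  0
  e 0  0  0  0  0  0
  e 0  0  0  0  0  0
  a 0  0  0  0  0  0
  d 0  1  1  1  1  1
  e 0  1  1  1  1  1
LCS: 'd'
LCS length = 1

1


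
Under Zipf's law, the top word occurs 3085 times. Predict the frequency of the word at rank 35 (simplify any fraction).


Zipf's law: freq(rank) = f1 / rank
f1 = 3085, rank = 35
freq = 3085 / 35
GCD(3085, 35) = 5
Simplified: 617/7

617/7


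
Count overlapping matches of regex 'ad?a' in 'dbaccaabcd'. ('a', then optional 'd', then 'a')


Pattern: ad?a means 'a', then optional 'd', then 'a'.
Scanning 'dbaccaabcd' position-by-position:
  Pos 0: window 'dba' -> no
  Pos 1: window 'bac' -> no
  Pos 2: window 'acc' -> no
  Pos 3: window 'cca' -> no
  Pos 4: window 'caa' -> no
  Pos 5: window 'aab' -> MATCH
  Pos 6: window 'abc' -> no
  Pos 7: window 'bcd' -> no
  Pos 8: window 'cd' -> no
  Pos 9: window 'd' -> no
Total matches: 1

1


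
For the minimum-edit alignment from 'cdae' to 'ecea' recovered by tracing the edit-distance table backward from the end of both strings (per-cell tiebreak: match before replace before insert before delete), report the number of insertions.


Edit distance = 3. Backtracking from cell (4, 4) with preference match > replace > insert > delete,
then listing the resulting alignment 'cdae' -> 'ecea' left to right:
  Step 1: insert 'e' [insertion #1]
  Step 2: keep 'c'
  Step 3: replace d->e
  Step 4: keep 'a'
  Step 5: delete 'e'
Total insertions: 1

1


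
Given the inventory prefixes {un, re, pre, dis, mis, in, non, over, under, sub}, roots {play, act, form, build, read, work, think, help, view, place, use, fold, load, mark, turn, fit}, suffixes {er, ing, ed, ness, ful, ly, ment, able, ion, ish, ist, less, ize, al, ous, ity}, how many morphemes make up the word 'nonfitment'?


Segmenting 'nonfitment' against the inventory:
  'non' -> prefix (morpheme 1)
  'fit' -> root (morpheme 2)
  'ment' -> suffix (morpheme 3)
Total morphemes: 3

3


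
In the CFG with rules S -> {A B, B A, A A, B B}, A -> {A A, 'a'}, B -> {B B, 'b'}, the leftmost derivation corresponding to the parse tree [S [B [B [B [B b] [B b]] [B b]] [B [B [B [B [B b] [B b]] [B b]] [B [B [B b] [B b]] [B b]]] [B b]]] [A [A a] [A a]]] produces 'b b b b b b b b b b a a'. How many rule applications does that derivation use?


Every bracketed nonterminal node [X ...] in the tree is produced by exactly one rule application.
Reading the tree off as a leftmost derivation:
  Step 1: S  =>  B A   (applied S -> B A)
  Step 2: B A  =>  B B A   (applied B -> B B)
  Step 3: B B A  =>  B B B A   (applied B -> B B)
  Step 4: B B B A  =>  B B B B A   (applied B -> B B)
  Step 5: B B B B A  =>  b B B B A   (applied B -> b)
  Step 6: b B B B A  =>  b b B B A   (applied B -> b)
  Step 7: b b B B A  =>  b b b B A   (applied B -> b)
  Step 8: b b b B A  =>  b b b B B A   (applied B -> B B)
  Step 9: b b b B B A  =>  b b b B B B A   (applied B -> B B)
  Step 10: b b b B B B A  =>  b b b B B B B A   (applied B -> B B)
  Step 11: b b b B B B B A  =>  b b b B B B B B A   (applied B -> B B)
  Step 12: b b b B B B B B A  =>  b b b b B B B B A   (applied B -> b)
  Step 13: b b b b B B B B A  =>  b b b b b B B B A   (applied B -> b)
  Step 14: b b b b b B B B A  =>  b b b b b b B B A   (applied B -> b)
  Step 15: b b b b b b B B A  =>  b b b b b b B B B A   (applied B -> B B)
  Step 16: b b b b b b B B B A  =>  b b b b b b B B B B A   (applied B -> B B)
  Step 17: b b b b b b B B B B A  =>  b b b b b b b B B B A   (applied B -> b)
  Step 18: b b b b b b b B B B A  =>  b b b b b b b b B B A   (applied B -> b)
  Step 19: b b b b b b b b B B A  =>  b b b b b b b b b B A   (applied B -> b)
  Step 20: b b b b b b b b b B A  =>  b b b b b b b b b b A   (applied B -> b)
  Step 21: b b b b b b b b b b A  =>  b b b b b b b b b b A A   (applied A -> A A)
  Step 22: b b b b b b b b b b A A  =>  b b b b b b b b b b a A   (applied A -> a)
  Step 23: b b b b b b b b b b a A  =>  b b b b b b b b b b a a   (applied A -> a)
Final yield: b b b b b b b b b b a a
Total rewrite steps: 23

23


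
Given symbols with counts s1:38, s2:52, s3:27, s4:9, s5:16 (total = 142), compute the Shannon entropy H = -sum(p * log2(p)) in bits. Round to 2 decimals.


Computing entropy H = -sum(p_i * log2(p_i)):
  s1: p = 38/142 = 0.2676, -p*log2(p) = 0.5089
  s2: p = 52/142 = 0.3662, -p*log2(p) = 0.5307
  s3: p = 27/142 = 0.1901, -p*log2(p) = 0.4554
  s4: p = 9/142 = 0.0634, -p*log2(p) = 0.2522
  s5: p = 16/142 = 0.1127, -p*log2(p) = 0.3549
H = sum of terms = 2.1021
Rounded to 2 decimals: 2.10

2.10


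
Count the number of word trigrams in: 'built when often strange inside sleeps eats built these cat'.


Word trigrams from [10] words:
  Trigram 1: (built when often)
  Trigram 2: (when often strange)
  Trigram 3: (often strange inside)
  Trigram 4: (strange inside sleeps)
  Trigram 5: (inside sleeps eats)
  Trigram 6: (sleeps eats built)
  Trigram 7: (eats built these)
  Trigram 8: (built these cat)
Total word trigrams: 10 - 2 = 8

8


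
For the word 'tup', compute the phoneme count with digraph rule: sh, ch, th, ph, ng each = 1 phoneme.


Parsing 'tup' greedily, digraphs first:
  't' -> consonant phoneme (phonemes so far: 1)
  'u' -> vowel phoneme (phonemes so far: 2)
  'p' -> consonant phoneme (phonemes so far: 3)
Total phonemes: 3

3


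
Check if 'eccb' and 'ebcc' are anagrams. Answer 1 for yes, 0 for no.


Sort characters of 'eccb': 'bcce'
Sort characters of 'ebcc': 'bcce'
Sorted forms match -> they ARE anagrams
Result: 1

1


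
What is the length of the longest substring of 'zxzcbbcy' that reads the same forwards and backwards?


Scanning 'zxzcbbcy' for palindromic substrings.
Substring at positions 3-6: 'cbbc'.
Check: reverse('cbbc') = 'cbbc' -> palindrome confirmed.
Neighbouring characters ('z' / 'y') break symmetry, so it cannot extend further.
No longer palindromic substring exists; longest length = 4

4


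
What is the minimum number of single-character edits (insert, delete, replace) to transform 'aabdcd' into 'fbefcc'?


Building DP table for s1='aabdcd' (len 6) and s2='fbefcc' (len 6):
       f  b  e  f  c  c
    0  1  2  3  4  5  6
  a 1  1  2  3  4  5  6
  a 2  2  2  3  4  5  6
  b 3  3  2  3  4  5  6
  d 4  4  3  3  4  5  6
  c 5  5  4  4  4  4  5
  d 6  6  5  5  5  5  5
Edit distance = dp[6][6] = 5

5


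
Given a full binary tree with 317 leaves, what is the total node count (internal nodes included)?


Leaf nodes (terminals): 317
Internal nodes = n - 1 = 317 - 1 = 316
Total = leaves + internal = 317 + 316 = 633

633


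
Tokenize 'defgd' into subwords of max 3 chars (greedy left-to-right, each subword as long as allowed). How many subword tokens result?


'defgd' has 5 characters.
Chunking with max size 3:
  Chunk 1: 'def' (positions 0-2)
  Chunk 2: 'gd' (positions 3-4)
Total chunks: ceil(5 / 3) = 2

2


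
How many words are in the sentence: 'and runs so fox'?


Counting words by splitting on spaces:
  Word 1: 'and'
  Word 2: 'runs'
  Word 3: 'so'
  Word 4: 'fox'
Total words: 4

4


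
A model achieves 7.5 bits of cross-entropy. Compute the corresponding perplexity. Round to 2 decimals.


Perplexity formula: PP = 2^H
H = 7.5
PP = 2^7.5
Decompose: 2^7.5 = 2^7 * 2^0.5 = 2^7 * sqrt(2)
2^7 = 128, sqrt(2) ~ 1.4142136
PP ~ 128 * 1.4142136 = 181.0193408
Rounded to 2 decimals: 181.02

181.02


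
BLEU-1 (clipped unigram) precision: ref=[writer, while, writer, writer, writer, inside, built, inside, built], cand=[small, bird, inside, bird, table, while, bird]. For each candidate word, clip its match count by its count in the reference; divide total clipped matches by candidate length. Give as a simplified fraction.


Reference word counts: {'built': 2, 'inside': 2, 'while': 1, 'writer': 4}
Checking each candidate word (with clipping):
  'small' -> not in reference -> no match (matches: 0)
  'bird' -> not in reference -> no match (matches: 0)
  'inside' -> in reference (ref count 2, used 1/2) -> match (matches: 1)
  'bird' -> not in reference -> no match (matches: 1)
  'table' -> not in reference -> no match (matches: 1)
  'while' -> in reference (ref count 1, used 1/1) -> match (matches: 2)
  'bird' -> not in reference -> no match (matches: 2)
Clipped matches: 2, Candidate length: 7
Precision = 2/7

2/7


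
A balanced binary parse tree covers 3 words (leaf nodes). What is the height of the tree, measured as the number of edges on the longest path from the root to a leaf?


In a balanced binary tree with n leaves the deepest leaf is ceil(log2(n)) edges below the root.
log2(3) = 1.5850
ceil(1.5850) = 2
height (edges) = 2

2


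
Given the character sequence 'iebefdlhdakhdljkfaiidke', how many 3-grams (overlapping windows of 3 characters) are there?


String 'iebefdlhdakhdljkfaiidke' has length L = 23.
Number of overlapping n-grams = L - n + 1
Substituting: 23 - 3 + 1 = 21

21


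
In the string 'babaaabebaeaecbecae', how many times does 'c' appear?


Scanning 'babaaabebaeaecbecae' for 'c':
  Position 13: 'c' -> MATCH (count: 1)
  Position 16: 'c' -> MATCH (count: 2)
Total occurrences of 'c': 2

2


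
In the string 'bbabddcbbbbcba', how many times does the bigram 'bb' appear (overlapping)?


Scanning 'bbabddcbbbbcba' for bigram 'bb':
  Position 0: 'bb' -> MATCH
  Position 1: 'ba' -> no
  Position 2: 'ab' -> no
  Position 3: 'bd' -> no
  Position 4: 'dd' -> no
  Position 5: 'dc' -> no
  Position 6: 'cb' -> no
  Position 7: 'bb' -> MATCH
  Position 8: 'bb' -> MATCH
  Position 9: 'bb' -> MATCH
  Position 10: 'bc' -> no
  Position 11: 'cb' -> no
  Position 12: 'ba' -> no
Total matches: 4

4


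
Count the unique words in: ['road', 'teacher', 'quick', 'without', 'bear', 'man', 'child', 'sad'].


Listing all tokens and tracking unique types:
  Token 1: 'road' -> NEW (unique so far: 1)
  Token 2: 'teacher' -> NEW (unique so far: 2)
  Token 3: 'quick' -> NEW (unique so far: 3)
  Token 4: 'without' -> NEW (unique so far: 4)
  Token 5: 'bear' -> NEW (unique so far: 5)
  Token 6: 'man' -> NEW (unique so far: 6)
  Token 7: 'child' -> NEW (unique so far: 7)
  Token 8: 'sad' -> NEW (unique so far: 8)
Unique types: ('bear', 'child', 'man', 'quick', 'road', 'sad', 'teacher', 'without')
Vocabulary size: 8

8


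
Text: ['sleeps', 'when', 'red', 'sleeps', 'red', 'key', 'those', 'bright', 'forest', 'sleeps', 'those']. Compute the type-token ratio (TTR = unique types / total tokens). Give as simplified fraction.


Tokens: 11
Unique types: ('bright', 'forest', 'key', 'red', 'sleeps', 'those', 'when') = 7
TTR = 7/11
Already in lowest terms.

7/11
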